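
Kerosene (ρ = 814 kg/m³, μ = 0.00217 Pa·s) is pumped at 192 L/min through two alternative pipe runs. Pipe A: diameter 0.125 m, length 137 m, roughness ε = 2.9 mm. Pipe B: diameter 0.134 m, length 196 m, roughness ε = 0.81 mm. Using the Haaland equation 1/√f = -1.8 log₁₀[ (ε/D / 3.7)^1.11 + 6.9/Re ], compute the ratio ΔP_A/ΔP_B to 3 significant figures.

ΔP_A/ΔP_B ≈ 1.42

Pipe A: V = Q/A = 0.0032/0.01227 = 0.2608 m/s; Re = 1.223e+04; ε/D = 0.0232; Haaland → f = 0.05442; ΔP_A = f(L/D)(ρV²/2) = 1650 Pa.
Pipe B: V = Q/A = 0.0032/0.0141 = 0.2269 m/s; Re = 1.141e+04; ε/D = 0.00604; Haaland → f = 0.03799; ΔP_B = f(L/D)(ρV²/2) = 1164 Pa.
ΔP_A/ΔP_B = 1650/1164 = 1.42.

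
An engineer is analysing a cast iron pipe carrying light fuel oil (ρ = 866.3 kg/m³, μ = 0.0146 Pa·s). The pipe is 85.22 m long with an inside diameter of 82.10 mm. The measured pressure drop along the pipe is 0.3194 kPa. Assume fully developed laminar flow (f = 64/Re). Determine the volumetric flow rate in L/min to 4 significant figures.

For laminar flow, f = 64/Re with Re = ρVD/μ, so Darcy-Weisbach reduces to ΔP = 32μLV/D². Solving for V: V = ΔP·D²/(32μL) = 319.4·(0.0821)²/(32·0.0146·85.22) = 0.05407 m/s.
Check: Re = ρVD/μ = 866.3·0.05407·0.0821/0.0146 = 263.4 < 2300, so the laminar assumption holds.
Q = V·A = 0.05407·(π/4·0.0821²) = 0.0002863 m³/s = 17.18 L/min.

Q ≈ 17.18 L/min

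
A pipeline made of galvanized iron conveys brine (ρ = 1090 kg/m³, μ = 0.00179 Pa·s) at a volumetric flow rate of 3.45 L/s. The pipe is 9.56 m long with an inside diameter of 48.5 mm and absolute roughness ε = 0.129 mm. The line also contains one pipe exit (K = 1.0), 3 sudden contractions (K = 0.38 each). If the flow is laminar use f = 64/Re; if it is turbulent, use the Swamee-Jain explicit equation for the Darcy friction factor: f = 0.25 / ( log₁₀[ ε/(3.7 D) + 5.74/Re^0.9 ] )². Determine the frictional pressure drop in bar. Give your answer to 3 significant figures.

Q = 3.45 L/s = 3.45/1000 = 0.00345 m³/s.
Cross-sectional area A = πD²/4 = π(0.0485)²/4 = 0.001847 m²; mean velocity V = Q/A = 0.00345/0.001847 = 1.867 m/s.
Reynolds number Re = ρVD/μ = 1090 · 1.867 · 0.0485 / 0.00179 = 5.515e+04.
Re > 4000 → turbulent. Relative roughness ε/D = 0.000129/0.0485 = 0.00266. Swamee-Jain: f = 0.25/(log₁₀[0.00266/3.7 + 5.74/5.515e+04^0.9])² = 0.25/(log₁₀[0.000719 + 0.00031])² = 0.25/(-2.988)² = 0.02801.
Total minor-loss coefficient ΣK = 1·1 + 3·0.38 = 2.14.
ΔP = [f·L/D + ΣK]·(ρV²/2) = [0.02801·9.56/0.0485 + 2.14]·(1090·1.867²/2) = [5.521 + 2.14]·1901 = 1.456e+04 Pa.
ΔP = 1.456e+04 Pa = 0.146 bar.

ΔP ≈ 0.146 bar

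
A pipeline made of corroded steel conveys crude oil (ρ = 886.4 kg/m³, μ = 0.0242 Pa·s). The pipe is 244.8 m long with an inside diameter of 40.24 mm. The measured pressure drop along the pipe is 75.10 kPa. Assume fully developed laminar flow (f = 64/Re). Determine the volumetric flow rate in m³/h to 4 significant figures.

Q ≈ 2.937 m³/h

For laminar flow, f = 64/Re with Re = ρVD/μ, so Darcy-Weisbach reduces to ΔP = 32μLV/D². Solving for V: V = ΔP·D²/(32μL) = 7.51e+04·(0.04024)²/(32·0.0242·244.8) = 0.6415 m/s.
Check: Re = ρVD/μ = 886.4·0.6415·0.04024/0.0242 = 945.5 < 2300, so the laminar assumption holds.
Q = V·A = 0.6415·(π/4·0.04024²) = 0.0008158 m³/s = 2.937 m³/h.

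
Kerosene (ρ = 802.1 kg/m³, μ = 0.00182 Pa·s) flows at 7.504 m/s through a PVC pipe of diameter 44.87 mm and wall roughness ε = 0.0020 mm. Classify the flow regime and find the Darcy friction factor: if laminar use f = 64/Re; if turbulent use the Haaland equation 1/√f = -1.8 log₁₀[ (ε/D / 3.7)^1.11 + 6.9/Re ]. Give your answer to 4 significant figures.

f ≈ 0.01668

Re = ρVD/μ = 802.1·7.504·0.04487/0.00182 = 1.484e+05.
Re > 4000 → turbulent. ε/D = 2e-06/0.04487 = 4.46e-05; Haaland: 1/√f = -1.8 log₁₀[3.47e-06 + 4.65e-05] = 7.742, so f = 0.01668.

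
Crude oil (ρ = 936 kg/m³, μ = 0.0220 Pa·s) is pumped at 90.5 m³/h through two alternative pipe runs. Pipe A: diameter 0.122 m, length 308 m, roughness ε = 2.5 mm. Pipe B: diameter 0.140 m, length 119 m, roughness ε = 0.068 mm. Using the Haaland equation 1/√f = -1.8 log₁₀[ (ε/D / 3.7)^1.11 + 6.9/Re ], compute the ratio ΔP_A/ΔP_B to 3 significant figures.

ΔP_A/ΔP_B ≈ 8.52

Pipe A: V = Q/A = 0.02514/0.01169 = 2.15 m/s; Re = 1.116e+04; ε/D = 0.0205; Haaland → f = 0.05242; ΔP_A = f(L/D)(ρV²/2) = 2.864e+05 Pa.
Pipe B: V = Q/A = 0.02514/0.01539 = 1.633 m/s; Re = 9727; ε/D = 0.000486; Haaland → f = 0.03171; ΔP_B = f(L/D)(ρV²/2) = 3.364e+04 Pa.
ΔP_A/ΔP_B = 2.864e+05/3.364e+04 = 8.52.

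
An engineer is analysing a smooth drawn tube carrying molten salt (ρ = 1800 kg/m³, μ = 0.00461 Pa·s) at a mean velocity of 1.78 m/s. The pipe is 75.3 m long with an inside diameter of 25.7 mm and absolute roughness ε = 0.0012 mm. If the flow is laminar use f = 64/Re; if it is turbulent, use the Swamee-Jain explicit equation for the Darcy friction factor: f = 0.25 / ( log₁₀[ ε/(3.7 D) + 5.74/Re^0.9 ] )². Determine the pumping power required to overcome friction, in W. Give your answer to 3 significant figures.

Reynolds number Re = ρVD/μ = 1800 · 1.78 · 0.0257 / 0.00461 = 1.786e+04.
Re > 4000 → turbulent. Relative roughness ε/D = 1.2e-06/0.0257 = 4.67e-05. Swamee-Jain: f = 0.25/(log₁₀[4.67e-05/3.7 + 5.74/1.786e+04^0.9])² = 0.25/(log₁₀[1.26e-05 + 0.000855])² = 0.25/(-3.061)² = 0.02667.
Darcy-Weisbach: ΔP = f(L/D)(ρV²/2) = 0.02667·(75.3/0.0257)·(1800·1.78²/2) = 0.02667·2930·2852 = 2.229e+05 Pa.
Q = V·A = 1.78·0.0005187 = 0.0009234 m³/s.
Pumping power P = QΔP = 0.0009234·2.229e+05 = 205.8 W = 206 W.

P ≈ 206 W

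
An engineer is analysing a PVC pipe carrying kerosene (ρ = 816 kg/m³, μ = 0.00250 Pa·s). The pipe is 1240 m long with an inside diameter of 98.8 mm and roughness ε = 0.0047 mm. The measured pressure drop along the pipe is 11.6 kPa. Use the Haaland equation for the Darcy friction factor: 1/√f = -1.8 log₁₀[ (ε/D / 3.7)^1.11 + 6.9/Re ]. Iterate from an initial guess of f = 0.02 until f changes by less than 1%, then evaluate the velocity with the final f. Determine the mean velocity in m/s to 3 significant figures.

Rearranging Darcy-Weisbach: V = √(2·ΔP·D/(f·L·ρ)). With ε/D = 4.7e-06/0.0988 = 4.76e-05, iterate starting from f = 0.02:
  f = 0.02 → V = √(2·1.16e+04·0.0988/(0.02·1240·816)) = 0.3366 m/s; Re = ρVD/μ = 1.085e+04; f → 0.03025
  f = 0.03025 → V = 0.2737 m/s; Re = 8825; f → 0.03202
  f = 0.03202 → V = 0.266 m/s; Re = 8578; f → 0.03227
Converged (Δf/f < 1%). With the final f = 0.03227: V = √(2·1.16e+04·0.0988/(0.03227·1240·816)) = 0.2649 m/s.

V ≈ 0.265 m/s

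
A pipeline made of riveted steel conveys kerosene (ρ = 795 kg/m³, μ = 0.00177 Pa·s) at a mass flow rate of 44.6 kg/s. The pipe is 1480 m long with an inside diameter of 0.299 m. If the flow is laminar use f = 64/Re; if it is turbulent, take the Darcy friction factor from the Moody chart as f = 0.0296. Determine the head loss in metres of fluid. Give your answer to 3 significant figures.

A = πD²/4 = π(0.299)²/4 = 0.07022 m²; mean velocity V = ṁ/(ρA) = 44.6/(795 · 0.07022) = 0.799 m/s.
Reynolds number Re = ρVD/μ = 795 · 0.799 · 0.299 / 0.00177 = 1.073e+05.
Re > 4000 → turbulent; use the Moody-chart value f = 0.0296.
Darcy-Weisbach: ΔP = f(L/D)(ρV²/2) = 0.0296·(1480/0.299)·(795·0.799²/2) = 0.0296·4950·253.8 = 3.718e+04 Pa.
Head loss h_f = ΔP/(ρg) = 3.718e+04/(795·9.81) = 4.77 m.

h_f ≈ 4.77 m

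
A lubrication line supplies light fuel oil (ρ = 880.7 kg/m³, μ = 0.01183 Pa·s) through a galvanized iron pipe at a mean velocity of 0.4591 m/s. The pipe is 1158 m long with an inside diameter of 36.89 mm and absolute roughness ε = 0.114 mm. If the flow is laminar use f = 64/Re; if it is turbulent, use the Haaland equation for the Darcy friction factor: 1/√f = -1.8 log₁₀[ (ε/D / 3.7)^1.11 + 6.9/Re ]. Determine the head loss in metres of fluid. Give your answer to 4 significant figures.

h_f ≈ 17.12 m

Reynolds number Re = ρVD/μ = 880.7 · 0.4591 · 0.03689 / 0.0118 = 1261.
Re < 2300 → laminar flow, so f = 64/Re = 64/1261 = 0.05076 (the turbulent correlation is not needed).
Darcy-Weisbach: ΔP = f(L/D)(ρV²/2) = 0.05076·(1158/0.03689)·(880.7·0.4591²/2) = 0.05076·3.139e+04·92.81 = 1.479e+05 Pa.
Head loss h_f = ΔP/(ρg) = 1.479e+05/(880.7·9.81) = 17.12 m.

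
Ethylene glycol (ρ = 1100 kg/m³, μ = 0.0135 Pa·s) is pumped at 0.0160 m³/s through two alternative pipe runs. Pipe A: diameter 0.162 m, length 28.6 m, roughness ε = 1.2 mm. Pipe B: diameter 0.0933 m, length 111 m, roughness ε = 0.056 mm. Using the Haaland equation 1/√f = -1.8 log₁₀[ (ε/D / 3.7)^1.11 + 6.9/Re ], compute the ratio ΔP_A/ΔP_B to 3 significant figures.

ΔP_A/ΔP_B ≈ 0.0238

Pipe A: V = Q/A = 0.016/0.02061 = 0.7762 m/s; Re = 1.025e+04; ε/D = 0.00741; Haaland → f = 0.04012; ΔP_A = f(L/D)(ρV²/2) = 2347 Pa.
Pipe B: V = Q/A = 0.016/0.006837 = 2.34 m/s; Re = 1.779e+04; ε/D = 0.0006; Haaland → f = 0.02755; ΔP_B = f(L/D)(ρV²/2) = 9.875e+04 Pa.
ΔP_A/ΔP_B = 2347/9.875e+04 = 0.0238.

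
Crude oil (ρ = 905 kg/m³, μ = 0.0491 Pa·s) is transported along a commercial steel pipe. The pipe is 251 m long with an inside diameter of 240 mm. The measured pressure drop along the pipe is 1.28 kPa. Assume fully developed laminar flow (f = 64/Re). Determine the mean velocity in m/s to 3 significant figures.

V ≈ 0.187 m/s

For laminar flow, f = 64/Re with Re = ρVD/μ, so Darcy-Weisbach reduces to ΔP = 32μLV/D². Solving for V: V = ΔP·D²/(32μL) = 1280·(0.24)²/(32·0.0491·251) = 0.187 m/s.
Check: Re = ρVD/μ = 905·0.187·0.24/0.0491 = 827 < 2300, so the laminar assumption holds.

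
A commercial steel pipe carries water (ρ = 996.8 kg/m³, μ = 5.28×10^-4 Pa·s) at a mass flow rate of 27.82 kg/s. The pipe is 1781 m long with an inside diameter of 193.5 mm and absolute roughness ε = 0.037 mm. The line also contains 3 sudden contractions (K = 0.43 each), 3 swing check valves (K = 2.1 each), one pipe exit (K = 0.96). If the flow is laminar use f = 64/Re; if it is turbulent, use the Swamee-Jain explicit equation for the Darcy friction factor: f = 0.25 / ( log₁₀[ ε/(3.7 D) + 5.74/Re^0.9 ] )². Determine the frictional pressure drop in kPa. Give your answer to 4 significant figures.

A = πD²/4 = π(0.1935)²/4 = 0.02941 m²; mean velocity V = ṁ/(ρA) = 27.82/(996.8 · 0.02941) = 0.9491 m/s.
Reynolds number Re = ρVD/μ = 996.8 · 0.9491 · 0.1935 / 0.000528 = 3.467e+05.
Re > 4000 → turbulent. Relative roughness ε/D = 3.7e-05/0.1935 = 0.000191. Swamee-Jain: f = 0.25/(log₁₀[0.000191/3.7 + 5.74/3.467e+05^0.9])² = 0.25/(log₁₀[5.17e-05 + 5.93e-05])² = 0.25/(-3.955)² = 0.01598.
Total minor-loss coefficient ΣK = 3·0.43 + 3·2.1 + 1·0.96 = 8.55.
ΔP = [f·L/D + ΣK]·(ρV²/2) = [0.01598·1781/0.1935 + 8.55]·(996.8·0.9491²/2) = [147.1 + 8.55]·448.9 = 6.988e+04 Pa.
ΔP = 6.988e+04 Pa = 69.88 kPa.

ΔP ≈ 69.88 kPa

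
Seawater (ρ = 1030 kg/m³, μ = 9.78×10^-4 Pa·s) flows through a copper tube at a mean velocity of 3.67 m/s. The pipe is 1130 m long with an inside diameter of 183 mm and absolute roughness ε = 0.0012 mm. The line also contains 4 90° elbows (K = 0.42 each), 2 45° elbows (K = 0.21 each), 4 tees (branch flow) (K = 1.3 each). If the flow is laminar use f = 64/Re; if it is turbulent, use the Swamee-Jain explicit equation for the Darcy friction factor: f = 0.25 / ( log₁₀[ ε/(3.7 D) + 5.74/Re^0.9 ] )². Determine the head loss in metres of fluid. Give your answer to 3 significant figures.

h_f ≈ 57.8 m

Reynolds number Re = ρVD/μ = 1030 · 3.67 · 0.183 / 0.000978 = 7.073e+05.
Re > 4000 → turbulent. Relative roughness ε/D = 1.2e-06/0.183 = 6.56e-06. Swamee-Jain: f = 0.25/(log₁₀[6.56e-06/3.7 + 5.74/7.073e+05^0.9])² = 0.25/(log₁₀[1.77e-06 + 3.12e-05])² = 0.25/(-4.482)² = 0.01245.
Total minor-loss coefficient ΣK = 4·0.42 + 2·0.21 + 4·1.3 = 7.3.
ΔP = [f·L/D + ΣK]·(ρV²/2) = [0.01245·1130/0.183 + 7.3]·(1030·3.67²/2) = [76.85 + 7.3]·6936 = 5.837e+05 Pa.
Head loss h_f = ΔP/(ρg) = 5.837e+05/(1030·9.81) = 57.8 m.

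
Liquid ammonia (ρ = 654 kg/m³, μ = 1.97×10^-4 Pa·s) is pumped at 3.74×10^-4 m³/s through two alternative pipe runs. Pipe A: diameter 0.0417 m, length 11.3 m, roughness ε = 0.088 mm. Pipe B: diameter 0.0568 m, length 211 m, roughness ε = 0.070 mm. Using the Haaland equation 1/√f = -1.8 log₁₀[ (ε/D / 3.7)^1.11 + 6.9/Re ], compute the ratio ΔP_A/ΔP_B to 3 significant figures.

ΔP_A/ΔP_B ≈ 0.259

Pipe A: V = Q/A = 0.000374/0.001366 = 0.2738 m/s; Re = 3.791e+04; ε/D = 0.00211; Haaland → f = 0.02728; ΔP_A = f(L/D)(ρV²/2) = 181.3 Pa.
Pipe B: V = Q/A = 0.000374/0.002534 = 0.1476 m/s; Re = 2.783e+04; ε/D = 0.00123; Haaland → f = 0.02649; ΔP_B = f(L/D)(ρV²/2) = 701 Pa.
ΔP_A/ΔP_B = 181.3/701 = 0.259.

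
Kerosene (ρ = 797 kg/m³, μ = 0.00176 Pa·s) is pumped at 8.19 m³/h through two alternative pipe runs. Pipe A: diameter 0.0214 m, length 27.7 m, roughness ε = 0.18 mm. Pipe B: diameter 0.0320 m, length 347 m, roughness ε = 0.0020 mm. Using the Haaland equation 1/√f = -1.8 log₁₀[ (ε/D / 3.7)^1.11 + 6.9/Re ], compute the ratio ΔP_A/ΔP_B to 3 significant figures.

Pipe A: V = Q/A = 0.002275/0.0003597 = 6.325 m/s; Re = 6.129e+04; ε/D = 0.00841; Haaland → f = 0.03685; ΔP_A = f(L/D)(ρV²/2) = 7.605e+05 Pa.
Pipe B: V = Q/A = 0.002275/0.0008042 = 2.829 m/s; Re = 4.099e+04; ε/D = 6.25e-05; Haaland → f = 0.02182; ΔP_B = f(L/D)(ρV²/2) = 7.545e+05 Pa.
ΔP_A/ΔP_B = 7.605e+05/7.545e+05 = 1.01.

ΔP_A/ΔP_B ≈ 1.01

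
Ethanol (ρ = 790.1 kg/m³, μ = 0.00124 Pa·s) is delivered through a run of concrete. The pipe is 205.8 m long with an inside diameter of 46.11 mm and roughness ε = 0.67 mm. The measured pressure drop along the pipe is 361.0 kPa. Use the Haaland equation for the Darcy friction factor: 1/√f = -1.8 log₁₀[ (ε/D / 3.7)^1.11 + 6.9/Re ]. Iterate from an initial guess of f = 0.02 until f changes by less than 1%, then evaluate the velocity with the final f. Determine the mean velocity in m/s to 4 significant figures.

V ≈ 2.158 m/s

Rearranging Darcy-Weisbach: V = √(2·ΔP·D/(f·L·ρ)). With ε/D = 0.00067/0.04611 = 0.0145, iterate starting from f = 0.02:
  f = 0.02 → V = √(2·3.61e+05·0.04611/(0.02·205.8·790.1)) = 3.2 m/s; Re = ρVD/μ = 9.4e+04; f → 0.04376
  f = 0.04376 → V = 2.163 m/s; Re = 6.355e+04; f → 0.04398
Converged (Δf/f < 1%). With the final f = 0.04398: V = √(2·3.61e+05·0.04611/(0.04398·205.8·790.1)) = 2.158 m/s.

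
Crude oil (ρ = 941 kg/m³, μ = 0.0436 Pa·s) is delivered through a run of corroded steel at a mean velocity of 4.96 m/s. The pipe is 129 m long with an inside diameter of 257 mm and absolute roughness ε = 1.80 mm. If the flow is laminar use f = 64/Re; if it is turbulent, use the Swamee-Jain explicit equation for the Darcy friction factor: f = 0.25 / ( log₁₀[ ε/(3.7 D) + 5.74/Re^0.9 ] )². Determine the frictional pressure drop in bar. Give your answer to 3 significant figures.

ΔP ≈ 2.14 bar

Reynolds number Re = ρVD/μ = 941 · 4.96 · 0.257 / 0.0436 = 2.751e+04.
Re > 4000 → turbulent. Relative roughness ε/D = 0.0018/0.257 = 0.007. Swamee-Jain: f = 0.25/(log₁₀[0.007/3.7 + 5.74/2.751e+04^0.9])² = 0.25/(log₁₀[0.00189 + 0.00058])² = 0.25/(-2.607)² = 0.03679.
Darcy-Weisbach: ΔP = f(L/D)(ρV²/2) = 0.03679·(129/0.257)·(941·4.96²/2) = 0.03679·501.9·1.158e+04 = 2.137e+05 Pa.
ΔP = 2.137e+05 Pa = 2.14 bar.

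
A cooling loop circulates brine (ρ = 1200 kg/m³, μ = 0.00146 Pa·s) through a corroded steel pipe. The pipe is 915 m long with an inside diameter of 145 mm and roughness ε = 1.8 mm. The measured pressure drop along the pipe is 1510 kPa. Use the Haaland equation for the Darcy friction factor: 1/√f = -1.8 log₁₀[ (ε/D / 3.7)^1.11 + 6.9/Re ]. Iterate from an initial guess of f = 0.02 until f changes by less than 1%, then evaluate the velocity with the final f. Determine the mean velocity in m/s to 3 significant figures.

Rearranging Darcy-Weisbach: V = √(2·ΔP·D/(f·L·ρ)). With ε/D = 0.0018/0.145 = 0.0124, iterate starting from f = 0.02:
  f = 0.02 → V = √(2·1.51e+06·0.145/(0.02·915·1200)) = 4.466 m/s; Re = ρVD/μ = 5.322e+05; f → 0.04101
  f = 0.04101 → V = 3.118 m/s; Re = 3.717e+05; f → 0.04105
Converged (Δf/f < 1%). With the final f = 0.04105: V = √(2·1.51e+06·0.145/(0.04105·915·1200)) = 3.117 m/s.

V ≈ 3.12 m/s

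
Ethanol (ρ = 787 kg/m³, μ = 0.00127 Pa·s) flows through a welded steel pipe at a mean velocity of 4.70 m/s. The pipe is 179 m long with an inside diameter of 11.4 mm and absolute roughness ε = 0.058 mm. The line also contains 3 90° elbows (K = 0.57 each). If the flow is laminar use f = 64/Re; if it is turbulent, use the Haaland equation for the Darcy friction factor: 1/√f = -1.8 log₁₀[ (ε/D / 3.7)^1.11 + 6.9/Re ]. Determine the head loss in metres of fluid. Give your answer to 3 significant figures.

Reynolds number Re = ρVD/μ = 787 · 4.7 · 0.0114 / 0.00127 = 3.32e+04.
Re > 4000 → turbulent. Relative roughness ε/D = 5.8e-05/0.0114 = 0.00509. Haaland: 1/√f = -1.8 log₁₀[(0.00509/3.7)^1.11 + 6.9/3.32e+04] = -1.8 log₁₀[0.000666 + 0.000208] = 5.505, so f = 0.03299.
Total minor-loss coefficient ΣK = 3·0.57 = 1.71.
ΔP = [f·L/D + ΣK]·(ρV²/2) = [0.03299·179/0.0114 + 1.71]·(787·4.7²/2) = [518.1 + 1.71]·8692 = 4.518e+06 Pa.
Head loss h_f = ΔP/(ρg) = 4.518e+06/(787·9.81) = 585 m.

h_f ≈ 585 m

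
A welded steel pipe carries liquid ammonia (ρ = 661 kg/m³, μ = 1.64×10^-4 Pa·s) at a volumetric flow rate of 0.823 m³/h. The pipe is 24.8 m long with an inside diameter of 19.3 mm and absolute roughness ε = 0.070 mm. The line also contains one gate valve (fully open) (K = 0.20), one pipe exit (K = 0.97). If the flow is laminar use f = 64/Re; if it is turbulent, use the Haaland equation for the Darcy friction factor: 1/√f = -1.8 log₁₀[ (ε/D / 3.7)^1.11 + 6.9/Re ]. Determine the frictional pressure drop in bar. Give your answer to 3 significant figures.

ΔP ≈ 0.0784 bar

Q = 0.823 m³/h = 0.823/3600 = 0.0002286 m³/s.
Cross-sectional area A = πD²/4 = π(0.0193)²/4 = 0.0002926 m²; mean velocity V = Q/A = 0.0002286/0.0002926 = 0.7814 m/s.
Reynolds number Re = ρVD/μ = 661 · 0.7814 · 0.0193 / 0.000164 = 6.079e+04.
Re > 4000 → turbulent. Relative roughness ε/D = 7e-05/0.0193 = 0.00363. Haaland: 1/√f = -1.8 log₁₀[(0.00363/3.7)^1.11 + 6.9/6.079e+04] = -1.8 log₁₀[0.000457 + 0.000114] = 5.838, so f = 0.02934.
Total minor-loss coefficient ΣK = 1·0.2 + 1·0.97 = 1.17.
ΔP = [f·L/D + ΣK]·(ρV²/2) = [0.02934·24.8/0.0193 + 1.17]·(661·0.7814²/2) = [37.7 + 1.17]·201.8 = 7845 Pa.
ΔP = 7845 Pa = 0.0784 bar.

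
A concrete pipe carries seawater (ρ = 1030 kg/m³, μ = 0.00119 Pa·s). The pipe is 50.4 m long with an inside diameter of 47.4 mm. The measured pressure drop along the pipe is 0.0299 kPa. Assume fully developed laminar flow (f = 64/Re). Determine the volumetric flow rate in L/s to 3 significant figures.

Q ≈ 0.0618 L/s

For laminar flow, f = 64/Re with Re = ρVD/μ, so Darcy-Weisbach reduces to ΔP = 32μLV/D². Solving for V: V = ΔP·D²/(32μL) = 29.9·(0.0474)²/(32·0.00119·50.4) = 0.035 m/s.
Check: Re = ρVD/μ = 1030·0.035·0.0474/0.00119 = 1436 < 2300, so the laminar assumption holds.
Q = V·A = 0.035·(π/4·0.0474²) = 6.177e-05 m³/s = 0.0618 L/s.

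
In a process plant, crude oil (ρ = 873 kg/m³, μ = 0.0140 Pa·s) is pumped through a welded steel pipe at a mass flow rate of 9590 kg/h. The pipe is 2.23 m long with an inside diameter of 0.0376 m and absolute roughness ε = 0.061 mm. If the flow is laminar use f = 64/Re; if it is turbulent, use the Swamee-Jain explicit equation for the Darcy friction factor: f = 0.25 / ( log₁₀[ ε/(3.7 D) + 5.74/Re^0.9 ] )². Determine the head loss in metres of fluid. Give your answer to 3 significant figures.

ṁ = 9590 kg/h = 9590/3600 = 2.664 kg/s.
A = πD²/4 = π(0.0376)²/4 = 0.00111 m²; mean velocity V = ṁ/(ρA) = 2.664/(873 · 0.00111) = 2.748 m/s.
Reynolds number Re = ρVD/μ = 873 · 2.748 · 0.0376 / 0.014 = 6443.
Re > 4000 → turbulent. Relative roughness ε/D = 6.1e-05/0.0376 = 0.00162. Swamee-Jain: f = 0.25/(log₁₀[0.00162/3.7 + 5.74/6443^0.9])² = 0.25/(log₁₀[0.000438 + 0.00214])² = 0.25/(-2.588)² = 0.03731.
Darcy-Weisbach: ΔP = f(L/D)(ρV²/2) = 0.03731·(2.23/0.0376)·(873·2.748²/2) = 0.03731·59.31·3297 = 7295 Pa.
Head loss h_f = ΔP/(ρg) = 7295/(873·9.81) = 0.852 m.

h_f ≈ 0.852 m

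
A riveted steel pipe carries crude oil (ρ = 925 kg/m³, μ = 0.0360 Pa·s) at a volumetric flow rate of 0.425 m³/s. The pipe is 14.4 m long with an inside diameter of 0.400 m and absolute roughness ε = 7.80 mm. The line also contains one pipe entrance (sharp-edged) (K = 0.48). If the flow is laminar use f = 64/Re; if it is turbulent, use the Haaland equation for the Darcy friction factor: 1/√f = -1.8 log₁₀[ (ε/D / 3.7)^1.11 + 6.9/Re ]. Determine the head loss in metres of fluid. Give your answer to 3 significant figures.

Cross-sectional area A = πD²/4 = π(0.4)²/4 = 0.1257 m²; mean velocity V = Q/A = 0.425/0.1257 = 3.382 m/s.
Reynolds number Re = ρVD/μ = 925 · 3.382 · 0.4 / 0.036 = 3.476e+04.
Re > 4000 → turbulent. Relative roughness ε/D = 0.0078/0.4 = 0.0195. Haaland: 1/√f = -1.8 log₁₀[(0.0195/3.7)^1.11 + 6.9/3.476e+04] = -1.8 log₁₀[0.00296 + 0.000199] = 4.501, so f = 0.04936.
Total minor-loss coefficient ΣK = 1·0.48 = 0.48.
ΔP = [f·L/D + ΣK]·(ρV²/2) = [0.04936·14.4/0.4 + 0.48]·(925·3.382²/2) = [1.777 + 0.48]·5290 = 1.194e+04 Pa.
Head loss h_f = ΔP/(ρg) = 1.194e+04/(925·9.81) = 1.32 m.

h_f ≈ 1.32 m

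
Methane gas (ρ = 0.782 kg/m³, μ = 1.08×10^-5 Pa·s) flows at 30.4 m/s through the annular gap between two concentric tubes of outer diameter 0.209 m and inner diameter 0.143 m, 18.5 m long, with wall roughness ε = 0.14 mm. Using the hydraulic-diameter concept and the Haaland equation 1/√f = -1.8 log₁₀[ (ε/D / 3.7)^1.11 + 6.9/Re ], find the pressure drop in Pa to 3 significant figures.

Hydraulic diameter D_h = 4A/P = D_o - D_i = 0.209 - 0.143 = 0.066 m.
Re = ρVD_h/μ = 0.782·30.4·0.066/1.08e-05 = 1.453e+05.
ε/D_h = 0.00014/0.066 = 0.00212; Haaland gives 1/√f = -1.8 log₁₀[0.000252+4.75e-05] = 6.342, so f = 0.02486.
ΔP = f(L/D_h)(ρV²/2) = 0.02486·18.5/0.066·361.3 = 2518 Pa.

ΔP ≈ 2520 Pa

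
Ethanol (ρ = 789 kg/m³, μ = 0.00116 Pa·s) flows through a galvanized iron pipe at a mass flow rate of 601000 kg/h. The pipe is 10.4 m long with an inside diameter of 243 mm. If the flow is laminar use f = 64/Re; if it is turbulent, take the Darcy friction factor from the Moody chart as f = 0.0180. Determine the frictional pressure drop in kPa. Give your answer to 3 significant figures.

ΔP ≈ 6.33 kPa

ṁ = 601000 kg/h = 601000/3600 = 166.9 kg/s.
A = πD²/4 = π(0.243)²/4 = 0.04638 m²; mean velocity V = ṁ/(ρA) = 166.9/(789 · 0.04638) = 4.562 m/s.
Reynolds number Re = ρVD/μ = 789 · 4.562 · 0.243 / 0.00116 = 7.541e+05.
Re > 4000 → turbulent; use the Moody-chart value f = 0.0180.
Darcy-Weisbach: ΔP = f(L/D)(ρV²/2) = 0.018·(10.4/0.243)·(789·4.562²/2) = 0.018·42.8·8212 = 6326 Pa.
ΔP = 6326 Pa = 6.33 kPa.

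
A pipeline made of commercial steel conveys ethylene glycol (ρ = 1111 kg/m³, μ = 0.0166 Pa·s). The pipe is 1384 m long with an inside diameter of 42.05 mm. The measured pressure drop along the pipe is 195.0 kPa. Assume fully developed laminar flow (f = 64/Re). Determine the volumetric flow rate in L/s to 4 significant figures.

For laminar flow, f = 64/Re with Re = ρVD/μ, so Darcy-Weisbach reduces to ΔP = 32μLV/D². Solving for V: V = ΔP·D²/(32μL) = 1.95e+05·(0.04205)²/(32·0.0166·1384) = 0.469 m/s.
Check: Re = ρVD/μ = 1111·0.469·0.04205/0.0166 = 1320 < 2300, so the laminar assumption holds.
Q = V·A = 0.469·(π/4·0.04205²) = 0.0006513 m³/s = 0.6513 L/s.

Q ≈ 0.6513 L/s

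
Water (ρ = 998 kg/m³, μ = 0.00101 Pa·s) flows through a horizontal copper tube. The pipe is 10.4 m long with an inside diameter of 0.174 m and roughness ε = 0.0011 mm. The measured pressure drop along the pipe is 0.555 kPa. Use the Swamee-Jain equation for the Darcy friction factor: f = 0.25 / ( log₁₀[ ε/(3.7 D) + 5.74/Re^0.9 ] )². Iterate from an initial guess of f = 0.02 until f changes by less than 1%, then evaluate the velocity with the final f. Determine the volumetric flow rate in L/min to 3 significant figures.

Rearranging Darcy-Weisbach: V = √(2·ΔP·D/(f·L·ρ)). With ε/D = 1.1e-06/0.174 = 6.32e-06, iterate starting from f = 0.02:
  f = 0.02 → V = √(2·555·0.174/(0.02·10.4·998)) = 0.9646 m/s; Re = ρVD/μ = 1.658e+05; f → 0.01617
  f = 0.01617 → V = 1.073 m/s; Re = 1.845e+05; f → 0.01584
  f = 0.01584 → V = 1.084 m/s; Re = 1.864e+05; f → 0.0158
Converged (Δf/f < 1%). With the final f = 0.0158: V = √(2·555·0.174/(0.0158·10.4·998)) = 1.085 m/s.
Q = V·A = 1.085·(π/4·0.174²) = 0.0258 m³/s = 1550 L/min.

Q ≈ 1550 L/min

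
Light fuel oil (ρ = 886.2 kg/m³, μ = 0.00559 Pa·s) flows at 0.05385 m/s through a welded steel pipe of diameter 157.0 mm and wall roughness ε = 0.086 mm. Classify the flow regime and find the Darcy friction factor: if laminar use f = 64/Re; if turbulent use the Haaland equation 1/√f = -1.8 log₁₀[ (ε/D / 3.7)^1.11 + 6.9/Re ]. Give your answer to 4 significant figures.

Re = ρVD/μ = 886.2·0.05385·0.157/0.00559 = 1340.
Re < 2300 → laminar, so f = 64/Re = 0.04775 (roughness is irrelevant in laminar flow).

f ≈ 0.04775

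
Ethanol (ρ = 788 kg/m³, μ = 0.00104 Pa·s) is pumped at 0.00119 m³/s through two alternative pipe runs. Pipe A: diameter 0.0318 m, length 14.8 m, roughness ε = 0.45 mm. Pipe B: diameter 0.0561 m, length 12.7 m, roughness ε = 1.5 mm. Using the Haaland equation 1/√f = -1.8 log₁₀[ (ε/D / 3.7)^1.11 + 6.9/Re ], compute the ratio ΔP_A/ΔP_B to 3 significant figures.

Pipe A: V = Q/A = 0.00119/0.0007942 = 1.498 m/s; Re = 3.61e+04; ε/D = 0.0142; Haaland → f = 0.04412; ΔP_A = f(L/D)(ρV²/2) = 1.816e+04 Pa.
Pipe B: V = Q/A = 0.00119/0.002472 = 0.4814 m/s; Re = 2.046e+04; ε/D = 0.0267; Haaland → f = 0.05622; ΔP_B = f(L/D)(ρV²/2) = 1162 Pa.
ΔP_A/ΔP_B = 1.816e+04/1162 = 15.6.

ΔP_A/ΔP_B ≈ 15.6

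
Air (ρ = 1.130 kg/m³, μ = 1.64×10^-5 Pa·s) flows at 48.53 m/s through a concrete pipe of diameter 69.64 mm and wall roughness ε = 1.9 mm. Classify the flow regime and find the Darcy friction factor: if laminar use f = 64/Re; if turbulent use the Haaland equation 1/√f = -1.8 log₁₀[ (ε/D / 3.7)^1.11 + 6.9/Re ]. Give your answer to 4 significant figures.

Re = ρVD/μ = 1.13·48.53·0.06964/1.64e-05 = 2.329e+05.
Re > 4000 → turbulent. ε/D = 0.0019/0.06964 = 0.0273; Haaland: 1/√f = -1.8 log₁₀[0.0043 + 2.96e-05] = 4.255, so f = 0.05523.

f ≈ 0.05523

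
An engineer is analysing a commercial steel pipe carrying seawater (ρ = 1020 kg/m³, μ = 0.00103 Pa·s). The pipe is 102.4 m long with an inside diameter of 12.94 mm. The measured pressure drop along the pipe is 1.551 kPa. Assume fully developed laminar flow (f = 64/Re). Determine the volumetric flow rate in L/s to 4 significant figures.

Q ≈ 0.01012 L/s

For laminar flow, f = 64/Re with Re = ρVD/μ, so Darcy-Weisbach reduces to ΔP = 32μLV/D². Solving for V: V = ΔP·D²/(32μL) = 1551·(0.01294)²/(32·0.00103·102.4) = 0.07695 m/s.
Check: Re = ρVD/μ = 1020·0.07695·0.01294/0.00103 = 986 < 2300, so the laminar assumption holds.
Q = V·A = 0.07695·(π/4·0.01294²) = 1.012e-05 m³/s = 0.01012 L/s.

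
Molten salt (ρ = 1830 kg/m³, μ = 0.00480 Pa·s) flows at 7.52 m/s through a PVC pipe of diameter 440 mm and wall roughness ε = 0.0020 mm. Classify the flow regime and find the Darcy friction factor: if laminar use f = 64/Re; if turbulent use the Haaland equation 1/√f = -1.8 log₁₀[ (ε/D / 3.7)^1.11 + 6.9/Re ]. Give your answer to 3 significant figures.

Re = ρVD/μ = 1830·7.52·0.44/0.0048 = 1.261e+06.
Re > 4000 → turbulent. ε/D = 2e-06/0.44 = 4.55e-06; Haaland: 1/√f = -1.8 log₁₀[2.75e-07 + 5.47e-06] = 9.433, so f = 0.01124.

f ≈ 0.0112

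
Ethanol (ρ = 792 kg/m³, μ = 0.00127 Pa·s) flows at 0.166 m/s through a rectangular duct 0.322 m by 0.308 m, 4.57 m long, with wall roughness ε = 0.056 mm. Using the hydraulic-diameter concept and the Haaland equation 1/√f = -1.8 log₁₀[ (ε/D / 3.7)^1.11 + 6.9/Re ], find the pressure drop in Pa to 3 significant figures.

ΔP ≈ 3.68 Pa

Hydraulic diameter D_h = 4A/P = 4·(0.322·0.308)/(2·(0.322+0.308)) = 0.3967/1.26 = 0.3148 m.
Re = ρVD_h/μ = 792·0.166·0.3148/0.00127 = 3.259e+04.
ε/D_h = 5.6e-05/0.3148 = 0.000178; Haaland gives 1/√f = -1.8 log₁₀[1.61e-05+0.000212] = 6.556, so f = 0.02326.
ΔP = f(L/D_h)(ρV²/2) = 0.02326·4.57/0.3148·10.91 = 3.685 Pa.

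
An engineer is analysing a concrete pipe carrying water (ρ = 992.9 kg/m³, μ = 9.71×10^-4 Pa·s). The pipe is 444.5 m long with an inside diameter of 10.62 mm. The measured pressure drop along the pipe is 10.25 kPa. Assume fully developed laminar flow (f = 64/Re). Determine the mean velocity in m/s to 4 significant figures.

V ≈ 0.08370 m/s

For laminar flow, f = 64/Re with Re = ρVD/μ, so Darcy-Weisbach reduces to ΔP = 32μLV/D². Solving for V: V = ΔP·D²/(32μL) = 1.025e+04·(0.01062)²/(32·0.000971·444.5) = 0.0837 m/s.
Check: Re = ρVD/μ = 992.9·0.0837·0.01062/0.000971 = 909 < 2300, so the laminar assumption holds.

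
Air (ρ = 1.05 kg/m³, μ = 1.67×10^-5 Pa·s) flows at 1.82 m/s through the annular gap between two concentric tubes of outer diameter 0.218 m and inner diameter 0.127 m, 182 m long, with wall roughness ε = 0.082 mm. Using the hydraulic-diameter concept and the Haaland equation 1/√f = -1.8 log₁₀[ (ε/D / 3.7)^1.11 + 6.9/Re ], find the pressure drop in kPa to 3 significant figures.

Hydraulic diameter D_h = 4A/P = D_o - D_i = 0.218 - 0.127 = 0.091 m.
Re = ρVD_h/μ = 1.05·1.82·0.091/1.67e-05 = 1.041e+04.
ε/D_h = 8.2e-05/0.091 = 0.000901; Haaland gives 1/√f = -1.8 log₁₀[9.75e-05+0.000663] = 5.614, so f = 0.03172.
ΔP = f(L/D_h)(ρV²/2) = 0.03172·182/0.091·1.739 = 110.3 Pa.
ΔP = 0.110 kPa.

ΔP ≈ 0.110 kPa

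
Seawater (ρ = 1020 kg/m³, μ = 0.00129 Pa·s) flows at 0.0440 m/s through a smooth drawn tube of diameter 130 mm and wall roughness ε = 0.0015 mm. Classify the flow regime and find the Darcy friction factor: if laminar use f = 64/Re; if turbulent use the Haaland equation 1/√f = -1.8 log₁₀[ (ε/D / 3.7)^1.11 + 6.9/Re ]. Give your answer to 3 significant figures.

f ≈ 0.0389

Re = ρVD/μ = 1020·0.044·0.13/0.00129 = 4523.
Re > 4000 → turbulent. ε/D = 1.5e-06/0.13 = 1.15e-05; Haaland: 1/√f = -1.8 log₁₀[7.73e-07 + 0.00153] = 5.069, so f = 0.03891.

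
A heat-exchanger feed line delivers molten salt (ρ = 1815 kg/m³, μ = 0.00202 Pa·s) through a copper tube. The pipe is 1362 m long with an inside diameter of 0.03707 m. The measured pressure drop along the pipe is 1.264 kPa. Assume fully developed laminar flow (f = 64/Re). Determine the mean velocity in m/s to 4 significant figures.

V ≈ 0.01973 m/s

For laminar flow, f = 64/Re with Re = ρVD/μ, so Darcy-Weisbach reduces to ΔP = 32μLV/D². Solving for V: V = ΔP·D²/(32μL) = 1264·(0.03707)²/(32·0.00202·1362) = 0.01973 m/s.
Check: Re = ρVD/μ = 1815·0.01973·0.03707/0.00202 = 657.1 < 2300, so the laminar assumption holds.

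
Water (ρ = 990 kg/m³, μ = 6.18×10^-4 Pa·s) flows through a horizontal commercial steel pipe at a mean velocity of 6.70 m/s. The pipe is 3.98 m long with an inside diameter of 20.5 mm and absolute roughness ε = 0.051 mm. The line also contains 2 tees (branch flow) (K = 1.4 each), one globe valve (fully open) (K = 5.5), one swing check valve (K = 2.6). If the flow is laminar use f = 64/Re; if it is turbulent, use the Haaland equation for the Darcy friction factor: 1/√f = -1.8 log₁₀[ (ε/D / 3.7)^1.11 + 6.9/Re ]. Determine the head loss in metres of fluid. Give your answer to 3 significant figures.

Reynolds number Re = ρVD/μ = 990 · 6.7 · 0.0205 / 0.000618 = 2.2e+05.
Re > 4000 → turbulent. Relative roughness ε/D = 5.1e-05/0.0205 = 0.00249. Haaland: 1/√f = -1.8 log₁₀[(0.00249/3.7)^1.11 + 6.9/2.2e+05] = -1.8 log₁₀[0.000301 + 3.14e-05] = 6.261, so f = 0.02551.
Total minor-loss coefficient ΣK = 2·1.4 + 1·5.5 + 1·2.6 = 10.9.
ΔP = [f·L/D + ΣK]·(ρV²/2) = [0.02551·3.98/0.0205 + 10.9]·(990·6.7²/2) = [4.953 + 10.9]·2.222e+04 = 3.523e+05 Pa.
Head loss h_f = ΔP/(ρg) = 3.523e+05/(990·9.81) = 36.3 m.

h_f ≈ 36.3 m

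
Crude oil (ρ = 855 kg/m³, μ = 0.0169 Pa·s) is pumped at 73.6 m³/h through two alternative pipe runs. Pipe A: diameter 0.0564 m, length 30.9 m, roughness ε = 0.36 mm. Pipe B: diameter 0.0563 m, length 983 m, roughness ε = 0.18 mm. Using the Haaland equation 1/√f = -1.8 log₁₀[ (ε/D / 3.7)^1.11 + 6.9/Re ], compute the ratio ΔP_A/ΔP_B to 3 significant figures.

ΔP_A/ΔP_B ≈ 0.0360

Pipe A: V = Q/A = 0.02044/0.002498 = 8.183 m/s; Re = 2.335e+04; ε/D = 0.00638; Haaland → f = 0.03575; ΔP_A = f(L/D)(ρV²/2) = 5.606e+05 Pa.
Pipe B: V = Q/A = 0.02044/0.002489 = 8.212 m/s; Re = 2.339e+04; ε/D = 0.0032; Haaland → f = 0.03092; ΔP_B = f(L/D)(ρV²/2) = 1.557e+07 Pa.
ΔP_A/ΔP_B = 5.606e+05/1.557e+07 = 0.0360.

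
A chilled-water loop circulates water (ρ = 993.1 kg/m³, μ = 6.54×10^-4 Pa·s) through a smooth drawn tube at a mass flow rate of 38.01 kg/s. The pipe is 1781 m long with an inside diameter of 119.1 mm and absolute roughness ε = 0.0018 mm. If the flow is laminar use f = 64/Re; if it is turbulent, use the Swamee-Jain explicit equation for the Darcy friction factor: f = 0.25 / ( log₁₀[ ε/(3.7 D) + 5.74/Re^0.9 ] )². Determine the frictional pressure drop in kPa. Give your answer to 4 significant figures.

A = πD²/4 = π(0.1191)²/4 = 0.01114 m²; mean velocity V = ṁ/(ρA) = 38.01/(993.1 · 0.01114) = 3.436 m/s.
Reynolds number Re = ρVD/μ = 993.1 · 3.436 · 0.1191 / 0.000654 = 6.213e+05.
Re > 4000 → turbulent. Relative roughness ε/D = 1.8e-06/0.1191 = 1.51e-05. Swamee-Jain: f = 0.25/(log₁₀[1.51e-05/3.7 + 5.74/6.213e+05^0.9])² = 0.25/(log₁₀[4.08e-06 + 3.51e-05])² = 0.25/(-4.407)² = 0.01287.
Darcy-Weisbach: ΔP = f(L/D)(ρV²/2) = 0.01287·(1781/0.1191)·(993.1·3.436²/2) = 0.01287·1.495e+04·5861 = 1.128e+06 Pa.
ΔP = 1.128e+06 Pa = 1128 kPa.

ΔP ≈ 1128 kPa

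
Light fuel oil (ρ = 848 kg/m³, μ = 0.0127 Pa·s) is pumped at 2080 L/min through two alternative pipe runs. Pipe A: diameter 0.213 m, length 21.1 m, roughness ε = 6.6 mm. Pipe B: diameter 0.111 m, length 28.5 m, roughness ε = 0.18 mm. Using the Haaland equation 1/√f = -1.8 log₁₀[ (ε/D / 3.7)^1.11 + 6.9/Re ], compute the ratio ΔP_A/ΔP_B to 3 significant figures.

Pipe A: V = Q/A = 0.03467/0.03563 = 0.9729 m/s; Re = 1.384e+04; ε/D = 0.031; Haaland → f = 0.06022; ΔP_A = f(L/D)(ρV²/2) = 2394 Pa.
Pipe B: V = Q/A = 0.03467/0.009677 = 3.582 m/s; Re = 2.655e+04; ε/D = 0.00162; Haaland → f = 0.02751; ΔP_B = f(L/D)(ρV²/2) = 3.843e+04 Pa.
ΔP_A/ΔP_B = 2394/3.843e+04 = 0.0623.

ΔP_A/ΔP_B ≈ 0.0623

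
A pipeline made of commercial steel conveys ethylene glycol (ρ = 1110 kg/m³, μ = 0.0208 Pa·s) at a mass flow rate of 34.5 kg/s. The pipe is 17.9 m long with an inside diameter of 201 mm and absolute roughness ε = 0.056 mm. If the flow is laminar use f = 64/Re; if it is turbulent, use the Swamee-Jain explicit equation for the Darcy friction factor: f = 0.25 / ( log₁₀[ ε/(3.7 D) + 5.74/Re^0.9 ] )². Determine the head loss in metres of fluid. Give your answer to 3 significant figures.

h_f ≈ 0.135 m

A = πD²/4 = π(0.201)²/4 = 0.03173 m²; mean velocity V = ṁ/(ρA) = 34.5/(1110 · 0.03173) = 0.9795 m/s.
Reynolds number Re = ρVD/μ = 1110 · 0.9795 · 0.201 / 0.0208 = 1.051e+04.
Re > 4000 → turbulent. Relative roughness ε/D = 5.6e-05/0.201 = 0.000279. Swamee-Jain: f = 0.25/(log₁₀[0.000279/3.7 + 5.74/1.051e+04^0.9])² = 0.25/(log₁₀[7.53e-05 + 0.00138])² = 0.25/(-2.837)² = 0.03105.
Darcy-Weisbach: ΔP = f(L/D)(ρV²/2) = 0.03105·(17.9/0.201)·(1110·0.9795²/2) = 0.03105·89.05·532.5 = 1473 Pa.
Head loss h_f = ΔP/(ρg) = 1473/(1110·9.81) = 0.135 m.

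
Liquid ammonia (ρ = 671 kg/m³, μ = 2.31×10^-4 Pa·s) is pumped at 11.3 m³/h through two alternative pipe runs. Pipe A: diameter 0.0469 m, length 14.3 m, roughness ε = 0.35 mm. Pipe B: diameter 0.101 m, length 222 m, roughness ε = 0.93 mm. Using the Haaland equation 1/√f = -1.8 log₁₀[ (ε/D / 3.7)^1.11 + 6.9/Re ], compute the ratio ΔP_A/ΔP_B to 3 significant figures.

ΔP_A/ΔP_B ≈ 2.77

Pipe A: V = Q/A = 0.003139/0.001728 = 1.817 m/s; Re = 2.475e+05; ε/D = 0.00746; Haaland → f = 0.03475; ΔP_A = f(L/D)(ρV²/2) = 1.174e+04 Pa.
Pipe B: V = Q/A = 0.003139/0.008012 = 0.3918 m/s; Re = 1.149e+05; ε/D = 0.00921; Haaland → f = 0.03745; ΔP_B = f(L/D)(ρV²/2) = 4239 Pa.
ΔP_A/ΔP_B = 1.174e+04/4239 = 2.77.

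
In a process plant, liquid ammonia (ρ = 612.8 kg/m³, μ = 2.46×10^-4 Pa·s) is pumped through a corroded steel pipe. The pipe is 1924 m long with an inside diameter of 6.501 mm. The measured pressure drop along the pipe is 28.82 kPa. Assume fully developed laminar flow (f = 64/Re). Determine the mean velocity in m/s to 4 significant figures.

V ≈ 0.08042 m/s

For laminar flow, f = 64/Re with Re = ρVD/μ, so Darcy-Weisbach reduces to ΔP = 32μLV/D². Solving for V: V = ΔP·D²/(32μL) = 2.882e+04·(0.006501)²/(32·0.000246·1924) = 0.08042 m/s.
Check: Re = ρVD/μ = 612.8·0.08042·0.006501/0.000246 = 1302 < 2300, so the laminar assumption holds.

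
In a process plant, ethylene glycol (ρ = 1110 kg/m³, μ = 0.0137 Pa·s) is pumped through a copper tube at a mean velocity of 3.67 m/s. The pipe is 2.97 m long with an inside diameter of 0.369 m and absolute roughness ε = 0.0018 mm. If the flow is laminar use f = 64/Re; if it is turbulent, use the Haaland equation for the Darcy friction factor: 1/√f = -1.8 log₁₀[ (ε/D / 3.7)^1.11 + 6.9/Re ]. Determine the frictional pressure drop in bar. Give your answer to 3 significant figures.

ΔP ≈ 0.0105 bar

Reynolds number Re = ρVD/μ = 1110 · 3.67 · 0.369 / 0.0137 = 1.097e+05.
Re > 4000 → turbulent. Relative roughness ε/D = 1.8e-06/0.369 = 4.88e-06. Haaland: 1/√f = -1.8 log₁₀[(4.88e-06/3.7)^1.11 + 6.9/1.097e+05] = -1.8 log₁₀[2.97e-07 + 6.29e-05] = 7.559, so f = 0.0175.
Darcy-Weisbach: ΔP = f(L/D)(ρV²/2) = 0.0175·(2.97/0.369)·(1110·3.67²/2) = 0.0175·8.049·7475 = 1053 Pa.
ΔP = 1053 Pa = 0.0105 bar.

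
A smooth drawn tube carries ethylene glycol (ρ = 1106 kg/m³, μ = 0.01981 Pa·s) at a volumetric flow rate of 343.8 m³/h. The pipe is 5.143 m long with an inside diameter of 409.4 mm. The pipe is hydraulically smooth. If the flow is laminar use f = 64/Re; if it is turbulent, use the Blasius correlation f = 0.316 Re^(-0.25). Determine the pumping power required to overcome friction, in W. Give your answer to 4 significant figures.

Q = 343.8 m³/h = 343.8/3600 = 0.0955 m³/s.
Cross-sectional area A = πD²/4 = π(0.4094)²/4 = 0.1316 m²; mean velocity V = Q/A = 0.0955/0.1316 = 0.7255 m/s.
Reynolds number Re = ρVD/μ = 1106 · 0.7255 · 0.4094 / 0.0198 = 1.658e+04.
Re > 4000 → turbulent. Smooth-pipe (Blasius): f = 0.316 Re^(-0.25) = 0.316/(1.658e+04)^0.25 = 0.02785.
Darcy-Weisbach: ΔP = f(L/D)(ρV²/2) = 0.02785·(5.143/0.4094)·(1106·0.7255²/2) = 0.02785·12.56·291 = 101.8 Pa.
Pumping power P = QΔP = 0.0955·101.8 = 9.7232 W = 9.723 W.

P ≈ 9.723 W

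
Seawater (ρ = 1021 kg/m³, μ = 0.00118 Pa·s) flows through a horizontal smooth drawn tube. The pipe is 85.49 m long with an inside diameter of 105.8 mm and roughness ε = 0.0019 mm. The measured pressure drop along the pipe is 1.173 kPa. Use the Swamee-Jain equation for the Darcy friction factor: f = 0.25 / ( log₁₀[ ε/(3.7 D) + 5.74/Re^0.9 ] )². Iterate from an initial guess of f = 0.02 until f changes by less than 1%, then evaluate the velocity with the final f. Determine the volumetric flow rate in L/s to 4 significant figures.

Rearranging Darcy-Weisbach: V = √(2·ΔP·D/(f·L·ρ)). With ε/D = 1.9e-06/0.1058 = 1.8e-05, iterate starting from f = 0.02:
  f = 0.02 → V = √(2·1173·0.1058/(0.02·85.49·1021)) = 0.3771 m/s; Re = ρVD/μ = 3.452e+04; f → 0.02267
  f = 0.02267 → V = 0.3542 m/s; Re = 3.242e+04; f → 0.023
  f = 0.023 → V = 0.3516 m/s; Re = 3.219e+04; f → 0.02304
Converged (Δf/f < 1%). With the final f = 0.02304: V = √(2·1173·0.1058/(0.02304·85.49·1021)) = 0.3513 m/s.
Q = V·A = 0.3513·(π/4·0.1058²) = 0.003088 m³/s = 3.088 L/s.

Q ≈ 3.088 L/s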